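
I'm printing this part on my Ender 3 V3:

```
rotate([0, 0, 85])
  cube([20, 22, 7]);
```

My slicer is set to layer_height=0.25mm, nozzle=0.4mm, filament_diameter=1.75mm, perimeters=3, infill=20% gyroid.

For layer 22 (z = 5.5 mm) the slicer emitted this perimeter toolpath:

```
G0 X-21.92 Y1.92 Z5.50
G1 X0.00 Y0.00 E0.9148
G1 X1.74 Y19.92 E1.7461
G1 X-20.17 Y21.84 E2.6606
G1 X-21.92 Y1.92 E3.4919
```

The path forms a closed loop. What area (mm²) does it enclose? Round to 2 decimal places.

Apply the shoelace formula to the sequence of (X, Y) vertices; enclosed area = 439.90 mm².

439.90 mm²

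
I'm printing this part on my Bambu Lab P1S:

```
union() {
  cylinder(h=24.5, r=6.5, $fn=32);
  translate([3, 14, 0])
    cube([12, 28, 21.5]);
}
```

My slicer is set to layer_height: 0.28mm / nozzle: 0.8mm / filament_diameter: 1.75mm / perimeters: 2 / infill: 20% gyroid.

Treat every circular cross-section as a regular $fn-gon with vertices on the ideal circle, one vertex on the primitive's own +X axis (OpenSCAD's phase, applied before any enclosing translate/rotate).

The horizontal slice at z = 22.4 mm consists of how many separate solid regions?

At z = 22.4 mm: the cylinder: section is a regular 32-gon, circumradius r=6.5; the cube at (3, 14) does not reach this height (z outside [0, 21.5]); Combining (union): only the r=6.5 cylinder is present, so the union is just that shape — 1 connected region. The result has 1 disconnected region.

1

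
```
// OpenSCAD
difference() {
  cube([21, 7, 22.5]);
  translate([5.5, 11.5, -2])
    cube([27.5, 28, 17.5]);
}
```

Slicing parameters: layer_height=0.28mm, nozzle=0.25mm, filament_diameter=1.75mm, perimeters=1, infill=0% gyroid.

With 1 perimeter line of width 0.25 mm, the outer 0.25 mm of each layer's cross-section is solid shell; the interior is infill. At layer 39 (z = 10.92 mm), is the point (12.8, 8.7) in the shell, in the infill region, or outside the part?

At z = 10.92 mm: the cube is present — its section is the full 21×7 rectangle; the 27.5×28 cube at (5.5, 11.5) contributes its full rectangle; Subtracting the remaining from the first: starting from the 21×7 cube, the 27.5×28 cube at (5.5, 11.5) misses the remaining region (no effect) — 1 connected region. Overall, the cross-section is a single solid region. The nearest boundary edge runs (0.00, 7.00)→(21.00, 7.00); distance from the point to it = 1.70 mm. The point is not inside any of the regions above, so it lies outside the cross-section (1.70 mm from the nearest boundary).

outside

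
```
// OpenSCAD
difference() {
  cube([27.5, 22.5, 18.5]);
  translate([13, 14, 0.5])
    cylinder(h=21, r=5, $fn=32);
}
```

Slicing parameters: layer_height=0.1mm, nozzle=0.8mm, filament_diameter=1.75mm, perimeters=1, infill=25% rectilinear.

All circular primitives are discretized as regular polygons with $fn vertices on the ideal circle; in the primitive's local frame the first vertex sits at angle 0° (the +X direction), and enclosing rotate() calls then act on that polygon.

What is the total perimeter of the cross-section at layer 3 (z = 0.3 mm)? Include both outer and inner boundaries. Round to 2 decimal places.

100.00 mm

At z = 0.3 mm: the cube is present — its section is the full 27.5×22.5 rectangle (perimeter 100.00 mm); the cylinder at (13, 14) is absent (z outside [0.5, 21.5]); Taking the first minus the rest: none of the subtracted shapes is present at this height, so the 27.5×22.5 cube is unchanged — boundary = 100.00 mm. Overall, the cross-section is a single solid region. Total boundary length (outer) = 100.00 mm.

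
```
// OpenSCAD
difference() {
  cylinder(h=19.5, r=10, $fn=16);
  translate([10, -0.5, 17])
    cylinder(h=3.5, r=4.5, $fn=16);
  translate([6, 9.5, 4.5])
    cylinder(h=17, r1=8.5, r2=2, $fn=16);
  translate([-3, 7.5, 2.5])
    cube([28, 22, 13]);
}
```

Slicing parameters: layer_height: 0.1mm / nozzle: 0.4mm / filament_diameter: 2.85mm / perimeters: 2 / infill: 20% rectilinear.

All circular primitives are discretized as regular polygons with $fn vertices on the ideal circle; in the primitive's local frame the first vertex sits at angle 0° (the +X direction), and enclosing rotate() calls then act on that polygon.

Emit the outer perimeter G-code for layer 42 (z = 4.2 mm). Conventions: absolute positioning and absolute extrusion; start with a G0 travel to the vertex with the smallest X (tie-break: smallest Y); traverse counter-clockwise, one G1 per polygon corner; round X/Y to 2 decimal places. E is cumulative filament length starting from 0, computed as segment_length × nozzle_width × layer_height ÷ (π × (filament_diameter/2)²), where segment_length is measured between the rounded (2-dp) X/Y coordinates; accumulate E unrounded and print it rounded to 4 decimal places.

G0 X-10.00 Y0.00 Z4.20
G1 X-9.24 Y-3.83 E0.0245
G1 X-7.07 Y-7.07 E0.0489
G1 X-3.83 Y-9.24 E0.0734
G1 X0.00 Y-10.00 E0.0979
G1 X3.83 Y-9.24 E0.1224
G1 X7.07 Y-7.07 E0.1468
G1 X9.24 Y-3.83 E0.1713
G1 X10.00 Y0.00 E0.1957
G1 X9.24 Y3.83 E0.2202
G1 X7.07 Y7.07 E0.2447
G1 X6.43 Y7.50 E0.2495
G1 X-3.00 Y7.50 E0.3086
G1 X-3.00 Y9.40 E0.3205
G1 X-3.83 Y9.24 E0.3258
G1 X-7.07 Y7.07 E0.3503
G1 X-9.24 Y3.83 E0.3747
G1 X-10.00 Y0.00 E0.3992

At z = 4.2 mm: the cylinder: section is a regular 16-gon, circumradius r=10; the cylinder at (10, -0.5) does not reach this height (z outside [17, 20.5]); the cone at (6, 9.5) is not intersected at this z (z outside [4.5, 21.5]); the 28×22 cube at (-3, 7.5) contributes its full rectangle; Subtracting the remaining from the first: starting from the r=10 cylinder, the 28×22 cube at (-3, 7.5) partially overlaps it — only the 16.98 mm² overlap (of its 616.00 mm²) is removed, clipping the outline — 1 connected region. The outline is a single polygon with 17 vertices. Extrusion per mm of travel: 0.4 × 0.1 / (π × 1.425²) = 0.006270. Accumulating E over each segment gives final E = 0.3992.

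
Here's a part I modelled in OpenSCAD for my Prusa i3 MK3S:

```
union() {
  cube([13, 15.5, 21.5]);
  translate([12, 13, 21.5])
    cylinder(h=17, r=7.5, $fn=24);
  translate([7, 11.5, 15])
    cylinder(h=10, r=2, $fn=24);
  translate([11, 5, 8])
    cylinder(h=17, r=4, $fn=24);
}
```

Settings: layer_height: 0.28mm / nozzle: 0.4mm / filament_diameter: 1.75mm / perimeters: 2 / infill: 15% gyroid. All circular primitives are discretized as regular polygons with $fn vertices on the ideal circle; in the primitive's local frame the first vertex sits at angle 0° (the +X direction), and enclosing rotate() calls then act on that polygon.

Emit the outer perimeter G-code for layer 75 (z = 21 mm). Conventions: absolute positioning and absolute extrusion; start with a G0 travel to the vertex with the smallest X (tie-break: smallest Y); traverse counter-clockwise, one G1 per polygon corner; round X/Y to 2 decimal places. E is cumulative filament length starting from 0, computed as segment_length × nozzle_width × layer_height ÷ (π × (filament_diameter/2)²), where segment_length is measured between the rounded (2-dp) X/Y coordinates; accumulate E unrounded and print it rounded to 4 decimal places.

G0 X0.00 Y0.00 Z21.00
G1 X13.00 Y0.00 E0.6053
G1 X13.00 Y1.54 E0.6770
G1 X13.83 Y2.17 E0.7256
G1 X14.46 Y3.00 E0.7741
G1 X14.86 Y3.96 E0.8225
G1 X15.00 Y5.00 E0.8714
G1 X14.86 Y6.04 E0.9202
G1 X14.46 Y7.00 E0.9687
G1 X13.83 Y7.83 E1.0172
G1 X13.00 Y8.46 E1.0657
G1 X13.00 Y15.50 E1.3935
G1 X0.00 Y15.50 E1.9989
G1 X0.00 Y0.00 E2.7206

At z = 21 mm: the cube is present — its section is the full 13×15.5 rectangle; the cylinder at (12, 13) is not intersected at this z (z outside [21.5, 38.5]); the r=2 cylinder at (7, 11.5) gives a regular 24-gon of circumradius 2 (constant along its height); the r=4 cylinder at (11, 5) contributes a regular 24-gon of circumradius 4; Merging all regions: the regions partially overlap (shared area 52.48 mm²), so overlapping operands fuse into one piece — 1 connected region. The outline is a single polygon with 13 vertices. Extrusion per mm of travel: 0.4 × 0.28 / (π × 0.875²) = 0.046564. Accumulating E over each segment gives final E = 2.7206.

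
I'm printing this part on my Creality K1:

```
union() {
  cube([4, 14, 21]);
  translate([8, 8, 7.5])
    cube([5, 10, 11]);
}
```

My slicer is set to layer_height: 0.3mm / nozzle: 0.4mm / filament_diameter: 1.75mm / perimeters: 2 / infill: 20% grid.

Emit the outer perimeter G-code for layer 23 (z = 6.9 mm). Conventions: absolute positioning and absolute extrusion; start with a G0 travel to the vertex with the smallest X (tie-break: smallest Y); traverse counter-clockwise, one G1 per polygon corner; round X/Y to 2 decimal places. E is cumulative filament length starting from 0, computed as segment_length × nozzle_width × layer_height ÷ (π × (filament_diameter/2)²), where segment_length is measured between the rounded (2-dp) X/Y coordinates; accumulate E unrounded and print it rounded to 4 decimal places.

At z = 6.9 mm: the cube is present — its section is the full 4×14 rectangle; the cube at (8, 8) is absent (z outside [7.5, 18.5]); Merging all regions: only the 4×14 cube is present, so the union is just that shape — 1 connected region. The outline is a single polygon with 4 vertices. Extrusion per mm of travel: 0.4 × 0.3 / (π × 0.875²) = 0.049890. Accumulating E over each segment gives final E = 1.7960.

G0 X0.00 Y0.00 Z6.90
G1 X4.00 Y0.00 E0.1996
G1 X4.00 Y14.00 E0.8980
G1 X0.00 Y14.00 E1.0976
G1 X0.00 Y0.00 E1.7960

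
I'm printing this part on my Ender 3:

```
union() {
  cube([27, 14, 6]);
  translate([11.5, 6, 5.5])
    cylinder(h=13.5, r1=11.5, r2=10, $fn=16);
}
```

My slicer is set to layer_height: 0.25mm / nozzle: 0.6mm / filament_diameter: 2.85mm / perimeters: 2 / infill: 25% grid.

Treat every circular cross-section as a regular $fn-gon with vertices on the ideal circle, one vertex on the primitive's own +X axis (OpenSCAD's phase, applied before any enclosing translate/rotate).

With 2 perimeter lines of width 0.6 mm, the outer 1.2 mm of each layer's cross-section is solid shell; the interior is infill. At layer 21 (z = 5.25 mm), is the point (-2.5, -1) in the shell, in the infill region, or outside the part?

At z = 5.25 mm: the cube (footprint 27×14) is included at this height; the cone at (11.5, 6) does not reach this height (z outside [5.5, 19]); Merging all regions: only the 27×14 cube is present, so the union is just that shape — 1 connected region. Overall, the cross-section is a single solid region. The nearest boundary edge runs (0.00, 0.00)→(27.00, 0.00); distance from the point to it = 2.69 mm. The point is not inside any of the regions above, so it lies outside the cross-section (2.69 mm from the nearest boundary).

outside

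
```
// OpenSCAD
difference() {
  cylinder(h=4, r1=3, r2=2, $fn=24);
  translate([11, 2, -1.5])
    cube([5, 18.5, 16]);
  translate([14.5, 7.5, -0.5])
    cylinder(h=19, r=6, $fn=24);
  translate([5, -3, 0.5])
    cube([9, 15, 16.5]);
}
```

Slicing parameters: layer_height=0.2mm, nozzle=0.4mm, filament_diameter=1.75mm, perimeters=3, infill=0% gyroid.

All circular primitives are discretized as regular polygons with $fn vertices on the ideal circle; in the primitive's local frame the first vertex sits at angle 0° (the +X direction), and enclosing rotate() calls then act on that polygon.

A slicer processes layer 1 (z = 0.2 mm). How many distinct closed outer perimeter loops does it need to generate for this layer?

1

At z = 0.2 mm: the cone: at t=0.050 of its height the radius interpolates to r₁+(r₂−r₁)t = 2.950, giving a regular 24-gon of that circumradius; the cube at (11, 2) is present — its section is the full 5×18.5 rectangle; the cylinder at (14.5, 7.5): section is a regular 24-gon, circumradius r=6; the cube at (5, -3) does not reach this height (z outside [0.5, 17]); After the difference (first − rest): starting from the cone, the 5×18.5 cube at (11, 2) misses the remaining region (no effect); the r=6 cylinder at (14.5, 7.5) misses the remaining region (no effect) — 1 connected region. The result has 1 disconnected region.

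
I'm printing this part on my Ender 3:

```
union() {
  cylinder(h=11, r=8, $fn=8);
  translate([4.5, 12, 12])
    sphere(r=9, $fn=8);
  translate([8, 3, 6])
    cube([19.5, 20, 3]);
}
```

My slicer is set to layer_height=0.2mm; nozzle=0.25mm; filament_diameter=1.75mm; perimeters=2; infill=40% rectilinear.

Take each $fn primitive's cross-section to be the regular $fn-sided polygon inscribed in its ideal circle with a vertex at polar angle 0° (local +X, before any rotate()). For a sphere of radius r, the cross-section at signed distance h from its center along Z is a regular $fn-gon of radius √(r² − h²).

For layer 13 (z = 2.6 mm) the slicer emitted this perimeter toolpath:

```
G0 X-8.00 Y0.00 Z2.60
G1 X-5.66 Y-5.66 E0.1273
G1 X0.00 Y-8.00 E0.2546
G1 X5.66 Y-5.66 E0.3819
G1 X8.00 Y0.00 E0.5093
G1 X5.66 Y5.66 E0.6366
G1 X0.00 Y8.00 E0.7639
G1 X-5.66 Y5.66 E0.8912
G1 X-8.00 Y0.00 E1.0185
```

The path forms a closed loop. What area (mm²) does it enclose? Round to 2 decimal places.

181.12 mm²

Apply the shoelace formula to the sequence of (X, Y) vertices; enclosed area = 181.12 mm².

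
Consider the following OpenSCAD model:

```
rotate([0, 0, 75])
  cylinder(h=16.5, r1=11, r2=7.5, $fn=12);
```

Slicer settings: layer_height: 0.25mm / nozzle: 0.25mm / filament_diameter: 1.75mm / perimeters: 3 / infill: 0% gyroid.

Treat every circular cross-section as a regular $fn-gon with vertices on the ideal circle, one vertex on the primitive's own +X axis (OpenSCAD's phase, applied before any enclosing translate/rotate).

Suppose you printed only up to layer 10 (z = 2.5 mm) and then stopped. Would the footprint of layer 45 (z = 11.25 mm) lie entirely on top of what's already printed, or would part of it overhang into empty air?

entirely on top

Compare the two slices. At z = 2.5: the cone (r1=11→r2=7.5) has section circumradius 10.470 here — a regular 12-gon (area = (12/2)·10.470²·sin(360°/12) = 328.84 mm²); (rotated 75° about Z; rotation is an isometry so areas/perimeters/island counts are preserved). At z = 11.25: the cone contributes a regular 12-gon of circumradius 8.614 (interpolated between r1=11 and r2=7.5 at t=0.682) (area = (12/2)·8.614²·sin(360°/12) = 222.58 mm²); (rotated 75° about Z; rotation is an isometry so areas/perimeters/island counts are preserved). Checking containment: the cross-section at z = 11.25 is a subset of the cross-section at z = 2.5.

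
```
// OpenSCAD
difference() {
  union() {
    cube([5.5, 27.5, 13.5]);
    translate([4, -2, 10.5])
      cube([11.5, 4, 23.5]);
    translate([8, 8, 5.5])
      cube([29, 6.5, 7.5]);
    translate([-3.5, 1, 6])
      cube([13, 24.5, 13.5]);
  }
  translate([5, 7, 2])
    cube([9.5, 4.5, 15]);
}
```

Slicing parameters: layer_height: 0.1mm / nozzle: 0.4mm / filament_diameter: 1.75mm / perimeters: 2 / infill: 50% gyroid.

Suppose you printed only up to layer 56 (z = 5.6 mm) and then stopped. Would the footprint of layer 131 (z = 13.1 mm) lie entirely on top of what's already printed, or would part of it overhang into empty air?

part overhangs

Compare the two slices. At z = 5.6: the cube (footprint 5.5×27.5) is included at this height (area 151.25 mm²); the cube at (4, -2) is absent (z outside [10.5, 34]); the 29×6.5 cube at (8, 8) contributes its full rectangle (area 188.50 mm²); the cube at (-3.5, 1) is not intersected at this z (z outside [6, 19.5]); Merging all regions: the 2 present regions are separate (no shared area or edge), so areas and boundary lengths simply add and each stays a separate island — area = 339.75 mm²; the cube at (5, 7) is present — its section is the full 9.5×4.5 rectangle (area 42.75 mm²); Subtracting the remaining from the first: starting from that combined region (339.75 mm²), the 9.5×4.5 cube at (5, 7) partially overlaps it — only the 25.00 mm² overlap (of its 42.75 mm²) is removed, clipping the outline — area = 314.75 mm². At z = 13.1: the cube is present — its section is the full 5.5×27.5 rectangle (area 151.25 mm²); the cube at (4, -2) (footprint 11.5×4) is included at this height (area 46.00 mm²); the cube at (8, 8) is not intersected at this z (z outside [5.5, 13]); the cube at (-3.5, 1) is present — its section is the full 13×24.5 rectangle (area 318.50 mm²); Combining (union): the regions partially overlap — summed areas 515.75 mm² minus the doubly-counted overlap 141.75 mm² gives 374.00 mm² — area = 374.00 mm²; the 9.5×4.5 cube at (5, 7) contributes its full rectangle (area 42.75 mm²); Subtracting the remaining from the first: starting from the result so far (374.00 mm²), the 9.5×4.5 cube at (5, 7) partially overlaps it — only the 20.25 mm² overlap (of its 42.75 mm²) is removed, clipping the outline — area = 353.75 mm². Checking containment: at z = 13.1 the cross-section extends beyond the z = 5.6 cross-section by about 200.25 mm².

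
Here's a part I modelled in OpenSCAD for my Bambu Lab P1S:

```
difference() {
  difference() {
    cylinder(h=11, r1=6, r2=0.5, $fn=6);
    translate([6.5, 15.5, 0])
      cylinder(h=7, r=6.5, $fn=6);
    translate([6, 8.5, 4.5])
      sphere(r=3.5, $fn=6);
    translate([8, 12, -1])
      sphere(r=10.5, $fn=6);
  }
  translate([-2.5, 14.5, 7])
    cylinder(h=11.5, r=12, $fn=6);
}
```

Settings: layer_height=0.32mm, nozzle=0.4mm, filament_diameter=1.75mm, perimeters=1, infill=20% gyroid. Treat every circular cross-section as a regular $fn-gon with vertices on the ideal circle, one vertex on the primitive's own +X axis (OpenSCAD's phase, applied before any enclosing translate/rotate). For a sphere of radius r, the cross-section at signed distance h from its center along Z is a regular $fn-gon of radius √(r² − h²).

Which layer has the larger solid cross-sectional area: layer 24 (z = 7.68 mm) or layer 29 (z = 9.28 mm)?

layer 24 (z = 7.68 mm)

Layer 24 (z = 7.68): the cone (r1=6→r2=0.5) has section circumradius 2.160 here — a regular 6-gon (area = (6/2)·2.160²·sin(360°/6) = 12.12 mm²); the cylinder at (6.5, 15.5) is not intersected at this z (z outside [0, 7]); the sphere at (6, 8.5): section is a regular 6-gon, circumradius = √(r²−h²) = √(3.5²−3.18²) = 1.462 (area = (6/2)·1.462²·sin(360°/6) = 5.55 mm²); the r=10.5 sphere at (8, 12) slices to a regular 6-gon of circumradius 5.908 (√(r²−h²) with h=8.68 from center) (area = (6/2)·5.908²·sin(360°/6) = 90.69 mm²); Subtracting the remaining from the first: starting from the cone (12.12 mm²), the r=3.5 sphere at (6, 8.5) misses the remaining region (no effect); the r=10.5 sphere at (8, 12) misses the remaining region (no effect) — area = 12.12 mm²; the r=12 cylinder at (-2.5, 14.5) gives a regular 6-gon of circumradius 12 (constant along its height) (area = (6/2)·12.000²·sin(360°/6) = 374.12 mm²); Subtracting the remaining from the first: starting from the result so far (12.12 mm²), the r=12 cylinder at (-2.5, 14.5) misses the remaining region (no effect) — area = 12.12 mm². So its area = 12.12 mm². Layer 29 (z = 9.28): the cone (r1=6→r2=0.5) has section circumradius 1.360 here — a regular 6-gon (area = (6/2)·1.360²·sin(360°/6) = 4.81 mm²); the cylinder at (6.5, 15.5) is not intersected at this z (z outside [0, 7]); the sphere at (6, 8.5) is absent (|z−center|=4.780 > r=3.5); the r=10.5 sphere at (8, 12) slices to a regular 6-gon of circumradius 2.138 (√(r²−h²) with h=10.28 from center) (area = (6/2)·2.138²·sin(360°/6) = 11.88 mm²); After the difference (first − rest): starting from the cone (4.81 mm²), the r=10.5 sphere at (8, 12) misses the remaining region (no effect) — area = 4.81 mm²; the cylinder at (-2.5, 14.5): section is a regular 6-gon, circumradius r=12 (area = (6/2)·12.000²·sin(360°/6) = 374.12 mm²); Taking the first minus the rest: starting from the result so far (4.81 mm²), the r=12 cylinder at (-2.5, 14.5) misses the remaining region (no effect) — area = 4.81 mm². So its area = 4.81 mm². Layer 24 is larger (12.12 vs 4.81 mm²).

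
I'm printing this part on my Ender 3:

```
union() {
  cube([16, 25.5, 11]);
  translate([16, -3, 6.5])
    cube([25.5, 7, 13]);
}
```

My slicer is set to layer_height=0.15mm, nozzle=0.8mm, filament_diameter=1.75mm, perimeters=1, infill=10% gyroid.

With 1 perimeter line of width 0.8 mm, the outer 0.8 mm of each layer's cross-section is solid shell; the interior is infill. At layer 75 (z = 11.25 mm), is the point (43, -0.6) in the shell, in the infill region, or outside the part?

outside

At z = 11.25 mm: the cube is absent (z outside [0, 11]); the cube at (16, -3) (footprint 25.5×7) is included at this height; Merging all regions: only the 25.5×7 cube at (16, -3) is present, so the union is just that shape — 1 connected region. Overall, the cross-section is a single solid region. The nearest boundary edge runs (41.50, -3.00)→(41.50, 4.00); distance from the point to it = 1.50 mm. The point is not inside any of the regions above, so it lies outside the cross-section (1.50 mm from the nearest boundary).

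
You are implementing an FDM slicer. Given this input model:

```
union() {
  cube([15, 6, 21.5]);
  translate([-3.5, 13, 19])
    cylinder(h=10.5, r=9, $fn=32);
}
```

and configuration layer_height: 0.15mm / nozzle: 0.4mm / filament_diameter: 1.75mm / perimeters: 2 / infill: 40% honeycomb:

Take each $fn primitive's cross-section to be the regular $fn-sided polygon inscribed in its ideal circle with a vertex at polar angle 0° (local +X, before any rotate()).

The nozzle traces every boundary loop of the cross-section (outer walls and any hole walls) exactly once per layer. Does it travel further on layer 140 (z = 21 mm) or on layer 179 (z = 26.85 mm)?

layer 140 (z = 21 mm)

Layer 140 (z = 21): the 15×6 cube contributes its full rectangle (perimeter 42.00 mm); the r=9 cylinder at (-3.5, 13) gives a regular 32-gon of circumradius 9 (constant along its height) (perimeter = 2·32·9.000·sin(180°/32) = 56.46 mm); Combining (union): the regions partially overlap (shared area 1.47 mm²), so the edge portions inside another operand are dropped and the merged outline is re-measured after clipping — boundary = 92.62 mm. So its perimeter = 92.62 mm. Layer 179 (z = 26.85): the cube is not intersected at this z (z outside [0, 21.5]); the cylinder at (-3.5, 13): section is a regular 32-gon, circumradius r=9 (perimeter = 2·32·9.000·sin(180°/32) = 56.46 mm); Combining (union): only the r=9 cylinder at (-3.5, 13) is present, so the union is just that shape — boundary = 56.46 mm. So its perimeter = 56.46 mm. Layer 140 is larger (92.62 vs 56.46 mm).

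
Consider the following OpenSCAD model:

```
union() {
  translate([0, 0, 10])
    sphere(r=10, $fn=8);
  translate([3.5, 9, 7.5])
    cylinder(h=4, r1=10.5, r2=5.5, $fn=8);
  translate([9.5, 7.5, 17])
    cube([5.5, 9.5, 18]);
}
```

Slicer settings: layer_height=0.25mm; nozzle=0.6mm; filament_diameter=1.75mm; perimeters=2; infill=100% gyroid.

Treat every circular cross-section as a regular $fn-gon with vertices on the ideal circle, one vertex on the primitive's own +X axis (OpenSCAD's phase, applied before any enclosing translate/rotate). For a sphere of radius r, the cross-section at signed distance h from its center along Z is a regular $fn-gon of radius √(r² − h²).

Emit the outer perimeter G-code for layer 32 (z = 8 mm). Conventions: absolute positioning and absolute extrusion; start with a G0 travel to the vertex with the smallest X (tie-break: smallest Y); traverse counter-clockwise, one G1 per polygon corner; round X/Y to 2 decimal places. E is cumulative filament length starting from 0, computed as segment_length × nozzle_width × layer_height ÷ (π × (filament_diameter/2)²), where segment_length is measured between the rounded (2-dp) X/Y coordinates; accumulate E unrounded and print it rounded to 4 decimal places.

At z = 8 mm: the r=10 sphere contributes a regular 8-gon of circumradius √(10²−2²) = 9.798; the cone at (3.5, 9): at t=0.125 of its height the radius interpolates to r₁+(r₂−r₁)t = 9.875, giving a regular 8-gon of that circumradius; the cube at (9.5, 7.5) does not reach this height (z outside [17, 35]); Taking the union: the regions partially overlap (shared area 100.43 mm²), so overlapping operands fuse into one piece — 1 connected region. The outline is a single polygon with 14 vertices. Extrusion per mm of travel: 0.6 × 0.25 / (π × 0.875²) = 0.062363. Accumulating E over each segment gives final E = 5.0706.

G0 X-9.80 Y0.00 Z8.00
G1 X-6.93 Y-6.93 E0.4678
G1 X0.00 Y-9.80 E0.9355
G1 X6.93 Y-6.93 E1.4033
G1 X9.80 Y0.00 E1.8711
G1 X9.19 Y1.48 E1.9709
G1 X10.48 Y2.02 E2.0581
G1 X13.38 Y9.00 E2.5295
G1 X10.48 Y15.98 E3.0009
G1 X3.50 Y18.88 E3.4722
G1 X-3.48 Y15.98 E3.9436
G1 X-6.38 Y9.00 E4.4150
G1 X-5.72 Y7.43 E4.5212
G1 X-6.93 Y6.93 E4.6028
G1 X-9.80 Y0.00 E5.0706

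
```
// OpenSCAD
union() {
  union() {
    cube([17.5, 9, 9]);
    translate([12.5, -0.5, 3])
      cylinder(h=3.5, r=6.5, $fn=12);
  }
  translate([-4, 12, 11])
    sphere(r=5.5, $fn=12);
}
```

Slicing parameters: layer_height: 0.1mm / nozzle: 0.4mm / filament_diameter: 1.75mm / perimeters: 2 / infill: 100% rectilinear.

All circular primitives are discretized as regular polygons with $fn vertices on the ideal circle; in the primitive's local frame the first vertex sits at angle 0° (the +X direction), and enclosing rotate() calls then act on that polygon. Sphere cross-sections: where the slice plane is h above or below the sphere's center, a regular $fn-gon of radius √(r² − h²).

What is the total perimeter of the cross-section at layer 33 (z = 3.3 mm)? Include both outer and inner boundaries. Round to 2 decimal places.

63.21 mm

At z = 3.3 mm: the cube (footprint 17.5×9) is included at this height (perimeter 53.00 mm); the r=6.5 cylinder at (12.5, -0.5) gives a regular 12-gon of circumradius 6.5 (constant along its height) (perimeter = 2·12·6.500·sin(180°/12) = 40.38 mm); Merging all regions: the regions partially overlap (shared area 54.00 mm²), so the edge portions inside another operand are dropped and the merged outline is re-measured after clipping — boundary = 63.21 mm; the sphere at (-4, 12) is not intersected at this z (|z−center|=7.700 > r=5.5); Combining (union): only the result so far is present, so the union is just that shape — boundary = 63.21 mm. Overall, the cross-section is a single solid region. Total boundary length (outer) = 63.21 mm.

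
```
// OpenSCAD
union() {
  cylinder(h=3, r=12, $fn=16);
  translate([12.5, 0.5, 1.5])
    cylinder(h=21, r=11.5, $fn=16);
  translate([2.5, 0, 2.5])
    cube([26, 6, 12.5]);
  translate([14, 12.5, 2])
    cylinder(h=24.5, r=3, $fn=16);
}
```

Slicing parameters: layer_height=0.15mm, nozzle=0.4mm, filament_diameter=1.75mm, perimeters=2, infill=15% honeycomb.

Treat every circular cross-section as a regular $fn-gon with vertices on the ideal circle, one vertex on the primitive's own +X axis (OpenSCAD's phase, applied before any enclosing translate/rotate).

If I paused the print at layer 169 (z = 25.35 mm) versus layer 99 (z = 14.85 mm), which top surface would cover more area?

layer 99 (z = 14.85 mm)

Layer 169 (z = 25.35): the cylinder does not reach this height (z outside [0, 3]); the cylinder at (12.5, 0.5) is absent (z outside [1.5, 22.5]); the cube at (2.5, 0) is not intersected at this z (z outside [2.5, 15]); the r=3 cylinder at (14, 12.5) contributes a regular 16-gon of circumradius 3 (area = (16/2)·3.000²·sin(360°/16) = 27.55 mm²); Taking the union: only the r=3 cylinder at (14, 12.5) is present, so the union is just that shape — area = 27.55 mm². So its area = 27.55 mm². Layer 99 (z = 14.85): the cylinder is absent (z outside [0, 3]); the r=11.5 cylinder at (12.5, 0.5) contributes a regular 16-gon of circumradius 11.5 (area = (16/2)·11.500²·sin(360°/16) = 404.88 mm²); the 26×6 cube at (2.5, 0) contributes its full rectangle (area 156.00 mm²); the r=3 cylinder at (14, 12.5) gives a regular 16-gon of circumradius 3 (constant along its height) (area = (16/2)·3.000²·sin(360°/16) = 27.55 mm²); Merging all regions: the regions partially overlap — summed areas 588.43 mm² minus the doubly-counted overlap 134.47 mm² gives 453.96 mm² — area = 453.96 mm². So its area = 453.96 mm². Layer 99 is larger (453.96 vs 27.55 mm²).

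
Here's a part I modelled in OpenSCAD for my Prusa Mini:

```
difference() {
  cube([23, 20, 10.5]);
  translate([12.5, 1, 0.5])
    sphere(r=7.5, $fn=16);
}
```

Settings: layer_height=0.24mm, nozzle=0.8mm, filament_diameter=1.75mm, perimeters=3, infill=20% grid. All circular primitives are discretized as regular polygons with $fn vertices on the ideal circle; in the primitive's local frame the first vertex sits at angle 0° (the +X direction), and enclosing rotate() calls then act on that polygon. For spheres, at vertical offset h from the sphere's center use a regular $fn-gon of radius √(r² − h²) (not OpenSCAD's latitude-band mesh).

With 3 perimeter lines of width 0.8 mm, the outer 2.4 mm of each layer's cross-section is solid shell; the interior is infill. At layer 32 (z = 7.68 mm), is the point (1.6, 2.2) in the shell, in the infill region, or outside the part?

shell

At z = 7.68 mm: the cube (footprint 23×20) is included at this height; the sphere at (12.5, 1): section is a regular 16-gon, circumradius = √(r²−h²) = √(7.5²−7.18²) = 2.167; After the difference (first − rest): starting from the 23×20 cube, the r=7.5 sphere at (12.5, 1) partially overlaps it — only the 11.31 mm² overlap (of its 14.38 mm²) is removed, clipping the outline — 1 connected region. Overall, the cross-section is a single solid region. The nearest boundary edge runs (0.00, 0.00)→(0.00, 20.00); distance from the point to it = 1.60 mm. The point is inside the cross-section, 1.60 mm from the nearest boundary — within the 2.4 mm shell band (3 × 0.8).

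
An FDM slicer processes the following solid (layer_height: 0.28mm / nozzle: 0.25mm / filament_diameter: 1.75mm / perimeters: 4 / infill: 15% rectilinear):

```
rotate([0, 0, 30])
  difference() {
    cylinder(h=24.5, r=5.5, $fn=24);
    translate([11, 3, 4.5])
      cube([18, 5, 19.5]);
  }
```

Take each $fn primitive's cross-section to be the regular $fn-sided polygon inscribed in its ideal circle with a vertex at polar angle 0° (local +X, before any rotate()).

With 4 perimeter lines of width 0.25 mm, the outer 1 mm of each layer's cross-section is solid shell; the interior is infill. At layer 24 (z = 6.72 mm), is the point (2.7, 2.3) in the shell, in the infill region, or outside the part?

At z = 6.72 mm: the r=5.5 cylinder contributes a regular 24-gon of circumradius 5.5; the cube at (11, 3) is present — its section is the full 18×5 rectangle; Subtracting the remaining from the first: starting from the r=5.5 cylinder, the 18×5 cube at (11, 3) misses the remaining region (no effect) — 1 connected region; (rotated 30° about Z; rotation is an isometry so areas/perimeters/island counts are preserved). Overall, the cross-section is a single solid region. Undo the 30° rotation: the query point maps to (3.488, 0.642) in the un-rotated model frame. The nearest boundary edge runs (5.31, 1.42)→(5.50, 0.00); distance from the point to it = 1.91 mm. The point is inside the cross-section and 1.91 mm from the nearest boundary — more than the 1 mm shell width (4 × 0.25), so it's in the infill interior.

infill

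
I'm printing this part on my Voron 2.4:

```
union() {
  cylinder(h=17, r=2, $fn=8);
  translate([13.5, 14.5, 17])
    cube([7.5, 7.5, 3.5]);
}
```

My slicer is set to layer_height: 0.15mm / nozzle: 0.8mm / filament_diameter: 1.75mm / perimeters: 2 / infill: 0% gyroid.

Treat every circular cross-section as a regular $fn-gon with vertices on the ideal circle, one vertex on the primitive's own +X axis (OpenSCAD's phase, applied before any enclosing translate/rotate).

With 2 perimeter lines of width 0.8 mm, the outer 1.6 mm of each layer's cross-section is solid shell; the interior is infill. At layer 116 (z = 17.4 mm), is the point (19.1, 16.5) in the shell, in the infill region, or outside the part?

infill

At z = 17.4 mm: the cylinder is not intersected at this z (z outside [0, 17]); the cube at (13.5, 14.5) (footprint 7.5×7.5) is included at this height; Combining (union): only the 7.5×7.5 cube at (13.5, 14.5) is present, so the union is just that shape — 1 connected region. Overall, the cross-section is a single solid region. The nearest boundary edge runs (21.00, 14.50)→(21.00, 22.00); distance from the point to it = 1.90 mm. The point is inside the cross-section and 1.90 mm from the nearest boundary — more than the 1.6 mm shell width (2 × 0.8), so it's in the infill interior.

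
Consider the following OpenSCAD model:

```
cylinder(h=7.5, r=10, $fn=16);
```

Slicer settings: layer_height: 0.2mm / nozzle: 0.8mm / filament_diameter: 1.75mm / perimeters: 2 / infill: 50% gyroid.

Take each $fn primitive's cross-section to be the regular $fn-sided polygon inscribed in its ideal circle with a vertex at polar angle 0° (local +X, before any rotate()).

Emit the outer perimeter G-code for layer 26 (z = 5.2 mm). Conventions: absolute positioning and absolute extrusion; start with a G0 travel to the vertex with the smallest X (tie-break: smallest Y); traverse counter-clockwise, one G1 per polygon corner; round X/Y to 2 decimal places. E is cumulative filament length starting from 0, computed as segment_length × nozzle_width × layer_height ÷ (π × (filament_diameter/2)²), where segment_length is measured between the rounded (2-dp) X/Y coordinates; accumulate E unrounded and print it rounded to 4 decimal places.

G0 X-10.00 Y0.00 Z5.20
G1 X-9.24 Y-3.83 E0.2597
G1 X-7.07 Y-7.07 E0.5191
G1 X-3.83 Y-9.24 E0.7785
G1 X0.00 Y-10.00 E1.0383
G1 X3.83 Y-9.24 E1.2980
G1 X7.07 Y-7.07 E1.5574
G1 X9.24 Y-3.83 E1.8168
G1 X10.00 Y0.00 E2.0766
G1 X9.24 Y3.83 E2.3363
G1 X7.07 Y7.07 E2.5957
G1 X3.83 Y9.24 E2.8551
G1 X0.00 Y10.00 E3.1148
G1 X-3.83 Y9.24 E3.3746
G1 X-7.07 Y7.07 E3.6340
G1 X-9.24 Y3.83 E3.8934
G1 X-10.00 Y0.00 E4.1531

At z = 5.2 mm: the r=10 cylinder contributes a regular 16-gon of circumradius 10. The outline is a single polygon with 16 vertices. Extrusion per mm of travel: 0.8 × 0.2 / (π × 0.875²) = 0.066520. Accumulating E over each segment gives final E = 4.1531.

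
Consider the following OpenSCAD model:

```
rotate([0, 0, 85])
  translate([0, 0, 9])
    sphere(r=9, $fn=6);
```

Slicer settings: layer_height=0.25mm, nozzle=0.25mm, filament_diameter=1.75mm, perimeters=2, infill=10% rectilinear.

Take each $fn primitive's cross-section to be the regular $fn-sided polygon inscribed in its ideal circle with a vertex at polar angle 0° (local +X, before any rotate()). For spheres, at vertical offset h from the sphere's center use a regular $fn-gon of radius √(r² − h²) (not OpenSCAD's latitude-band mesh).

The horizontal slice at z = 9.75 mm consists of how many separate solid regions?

At z = 9.75 mm: the r=9 sphere slices to a regular 6-gon of circumradius 8.969 (√(r²−h²) with h=0.75 from center); (whole slice rotated 85° about Z — lengths, areas and connectivity unchanged). The result has 1 disconnected region.

1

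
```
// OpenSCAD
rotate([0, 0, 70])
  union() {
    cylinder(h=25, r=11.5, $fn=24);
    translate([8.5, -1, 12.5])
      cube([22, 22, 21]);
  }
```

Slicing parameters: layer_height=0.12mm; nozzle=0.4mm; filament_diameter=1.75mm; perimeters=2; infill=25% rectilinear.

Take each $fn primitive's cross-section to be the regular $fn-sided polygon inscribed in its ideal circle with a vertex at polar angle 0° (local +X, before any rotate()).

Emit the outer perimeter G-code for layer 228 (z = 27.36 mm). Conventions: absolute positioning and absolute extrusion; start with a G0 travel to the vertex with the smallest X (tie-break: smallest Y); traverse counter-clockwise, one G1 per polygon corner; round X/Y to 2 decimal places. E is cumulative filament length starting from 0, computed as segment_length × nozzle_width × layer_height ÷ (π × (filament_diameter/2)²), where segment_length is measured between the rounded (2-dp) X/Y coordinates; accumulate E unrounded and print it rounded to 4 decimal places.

G0 X-16.83 Y15.17 Z27.36
G1 X3.85 Y7.65 E0.4391
G1 X11.37 Y28.32 E0.8781
G1 X-9.30 Y35.84 E1.3170
G1 X-16.83 Y15.17 E1.7560

At z = 27.36 mm: the cylinder is absent (z outside [0, 25]); the cube at (8.5, -1) (footprint 22×22) is included at this height; Taking the union: only the 22×22 cube at (8.5, -1) is present, so the union is just that shape — 1 connected region; (rotated 70° about Z; rotation is an isometry so areas/perimeters/island counts are preserved). The outline is a single polygon with 4 vertices. Extrusion per mm of travel: 0.4 × 0.12 / (π × 0.875²) = 0.019956. Accumulating E over each segment gives final E = 1.7560.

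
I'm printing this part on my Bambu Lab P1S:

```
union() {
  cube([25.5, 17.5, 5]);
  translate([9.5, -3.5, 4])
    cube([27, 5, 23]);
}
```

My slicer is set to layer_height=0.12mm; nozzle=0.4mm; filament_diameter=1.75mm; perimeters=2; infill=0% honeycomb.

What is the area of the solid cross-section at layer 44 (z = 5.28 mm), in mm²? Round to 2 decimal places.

At z = 5.28 mm: the cube is absent (z outside [0, 5]); the cube at (9.5, -3.5) is present — its section is the full 27×5 rectangle (area 135.00 mm²); Taking the union: only the 27×5 cube at (9.5, -3.5) is present, so the union is just that shape — area = 135.00 mm². Overall, the cross-section is a single solid region. Net area = 135.00 mm².

135.00 mm²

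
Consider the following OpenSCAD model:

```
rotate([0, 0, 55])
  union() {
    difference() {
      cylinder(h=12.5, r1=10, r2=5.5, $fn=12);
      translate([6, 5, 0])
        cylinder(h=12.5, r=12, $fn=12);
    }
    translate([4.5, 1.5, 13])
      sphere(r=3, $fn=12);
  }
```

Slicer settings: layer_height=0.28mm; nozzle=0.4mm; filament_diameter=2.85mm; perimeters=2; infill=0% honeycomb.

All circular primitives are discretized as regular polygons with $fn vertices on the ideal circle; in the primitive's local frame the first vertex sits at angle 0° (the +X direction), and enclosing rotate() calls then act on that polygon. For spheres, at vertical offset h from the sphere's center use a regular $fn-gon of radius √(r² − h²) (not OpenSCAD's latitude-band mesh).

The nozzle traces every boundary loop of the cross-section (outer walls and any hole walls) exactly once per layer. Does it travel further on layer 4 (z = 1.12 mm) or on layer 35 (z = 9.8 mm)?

layer 4 (z = 1.12 mm)

Layer 4 (z = 1.12): the cone contributes a regular 12-gon of circumradius 9.597 (interpolated between r1=10 and r2=5.5 at t=0.090) (perimeter = 2·12·9.597·sin(180°/12) = 59.61 mm); the r=12 cylinder at (6, 5) gives a regular 12-gon of circumradius 12 (constant along its height) (perimeter = 2·12·12.000·sin(180°/12) = 74.54 mm); After the difference (first − rest): starting from the cone, the r=12 cylinder at (6, 5) partially overlaps it — only the 185.33 mm² overlap (of its 432.00 mm²) is removed, clipping the outline — boundary = 52.88 mm; the sphere at (4.5, 1.5) is absent (|z−center|=11.880 > r=3); Merging all regions: only that combined region is present, so the union is just that shape — boundary = 52.88 mm; (rotated 55° about Z; rotation is an isometry so areas/perimeters/island counts are preserved). So its perimeter = 52.88 mm. Layer 35 (z = 9.8): the cone: at t=0.784 of its height the radius interpolates to r₁+(r₂−r₁)t = 6.472, giving a regular 12-gon of that circumradius (perimeter = 2·12·6.472·sin(180°/12) = 40.20 mm); the r=12 cylinder at (6, 5) gives a regular 12-gon of circumradius 12 (constant along its height) (perimeter = 2·12·12.000·sin(180°/12) = 74.54 mm); Subtracting the remaining from the first: starting from the cone, the r=12 cylinder at (6, 5) partially overlaps it — only the 104.27 mm² overlap (of its 432.00 mm²) is removed, clipping the outline — boundary = 28.32 mm; the sphere at (4.5, 1.5) is not intersected at this z (|z−center|=3.200 > r=3); Merging all regions: only the result so far is present, so the union is just that shape — boundary = 28.32 mm; (rotated 55° about Z; rotation is an isometry so areas/perimeters/island counts are preserved). So its perimeter = 28.32 mm. Layer 4 is larger (52.88 vs 28.32 mm).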